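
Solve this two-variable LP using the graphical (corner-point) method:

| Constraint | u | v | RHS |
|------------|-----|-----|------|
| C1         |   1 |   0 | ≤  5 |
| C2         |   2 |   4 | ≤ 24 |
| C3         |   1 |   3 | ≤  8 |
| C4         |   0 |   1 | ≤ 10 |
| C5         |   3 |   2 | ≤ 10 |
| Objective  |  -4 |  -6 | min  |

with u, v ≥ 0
u = 2, v = 2, z = -20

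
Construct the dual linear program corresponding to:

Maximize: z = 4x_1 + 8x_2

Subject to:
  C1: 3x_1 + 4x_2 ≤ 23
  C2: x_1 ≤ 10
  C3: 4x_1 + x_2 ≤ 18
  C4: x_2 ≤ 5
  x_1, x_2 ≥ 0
Minimize: z = 23y1 + 10y2 + 18y3 + 5y4

Subject to:
  C1: -3y1 - y2 - 4y3 ≤ -4
  C2: -4y1 - y3 - y4 ≤ -8
  y1, y2, y3, y4 ≥ 0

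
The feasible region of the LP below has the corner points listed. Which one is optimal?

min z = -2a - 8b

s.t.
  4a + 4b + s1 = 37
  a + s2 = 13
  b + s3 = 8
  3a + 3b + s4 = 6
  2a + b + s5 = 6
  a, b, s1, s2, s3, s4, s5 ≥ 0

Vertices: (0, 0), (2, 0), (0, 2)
(0, 2) with z = -16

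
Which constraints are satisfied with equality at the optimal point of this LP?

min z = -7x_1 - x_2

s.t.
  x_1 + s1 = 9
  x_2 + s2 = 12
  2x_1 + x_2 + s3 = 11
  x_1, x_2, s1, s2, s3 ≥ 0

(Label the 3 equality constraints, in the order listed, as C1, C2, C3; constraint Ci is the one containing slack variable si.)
Optimal: x_1 = 5.5, x_2 = 0
Binding: C3, x_2 ≥ 0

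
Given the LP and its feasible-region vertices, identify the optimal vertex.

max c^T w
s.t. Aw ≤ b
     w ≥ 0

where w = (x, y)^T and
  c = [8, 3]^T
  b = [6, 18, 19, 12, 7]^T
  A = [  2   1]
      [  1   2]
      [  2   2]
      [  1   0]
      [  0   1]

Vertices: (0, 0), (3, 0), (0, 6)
(3, 0) with z = 24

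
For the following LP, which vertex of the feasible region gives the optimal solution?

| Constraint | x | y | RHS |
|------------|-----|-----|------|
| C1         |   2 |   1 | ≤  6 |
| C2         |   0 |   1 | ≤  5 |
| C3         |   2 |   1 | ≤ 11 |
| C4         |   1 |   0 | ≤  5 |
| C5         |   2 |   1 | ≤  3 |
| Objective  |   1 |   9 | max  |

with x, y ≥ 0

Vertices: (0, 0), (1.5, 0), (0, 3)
(0, 3) with z = 27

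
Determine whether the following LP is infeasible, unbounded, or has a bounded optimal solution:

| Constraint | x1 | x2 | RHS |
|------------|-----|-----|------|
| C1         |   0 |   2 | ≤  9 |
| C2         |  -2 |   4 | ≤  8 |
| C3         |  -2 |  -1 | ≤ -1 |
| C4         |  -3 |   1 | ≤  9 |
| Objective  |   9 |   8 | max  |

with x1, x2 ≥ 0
Feasible point: (0, 1) satisfies every constraint, so the LP is feasible.
Direction d = (1, 0): for each constraint row a, a·d ≤ 0 —
  (0)(1) + (2)(0) = 0 ≤ 0
  (-2)(1) + (4)(0) = -2 ≤ 0
  (-2)(1) + (-1)(0) = -2 ≤ 0
  (-3)(1) + (1)(0) = -3 ≤ 0
and d ≥ 0, so (0, 1) + t·d stays feasible for every t ≥ 0. Along this ray z = 9x1 + 8x2 changes by 9 per unit t, so z → +∞.

Unbounded — the objective can increase without bound over the feasible region.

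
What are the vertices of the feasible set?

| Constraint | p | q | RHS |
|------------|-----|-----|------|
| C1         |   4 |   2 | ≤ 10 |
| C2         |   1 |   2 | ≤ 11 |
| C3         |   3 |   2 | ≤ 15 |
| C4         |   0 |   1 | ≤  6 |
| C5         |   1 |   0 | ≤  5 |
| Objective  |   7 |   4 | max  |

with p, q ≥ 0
Each vertex is the intersection of two constraint boundaries that also satisfies all remaining constraints:
  p = 0 and q = 0 → (0, 0)
  4p + 2q = 10 and q = 0 → (2.5, 0)
  4p + 2q = 10 and p = 0 → (0, 5)

Vertices: (0, 0), (2.5, 0), (0, 5)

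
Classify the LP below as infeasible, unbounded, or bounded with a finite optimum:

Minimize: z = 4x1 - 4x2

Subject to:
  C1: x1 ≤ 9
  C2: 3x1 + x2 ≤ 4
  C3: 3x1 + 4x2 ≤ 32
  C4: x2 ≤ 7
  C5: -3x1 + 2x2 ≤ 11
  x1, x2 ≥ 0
The point (0, 4) satisfies every constraint, so the LP is feasible; the constraints give x1 ≤ 9 and x2 ≤ 7, which with x1, x2 ≥ 0 keep the feasible region inside a bounded box. A feasible, bounded LP attains a finite optimum at a vertex.

Evaluating z = 4x1 - 4x2 at each vertex:
  (0, 0): z = 0
  (1.333, 0): z = 5.333
  (0, 4): z = -16

Feasible with finite optimum z* = -16 at (0, 4).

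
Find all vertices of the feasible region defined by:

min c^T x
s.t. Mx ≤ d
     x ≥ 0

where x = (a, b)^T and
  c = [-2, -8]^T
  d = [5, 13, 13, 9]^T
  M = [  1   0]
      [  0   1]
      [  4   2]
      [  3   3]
Each vertex is the intersection of two constraint boundaries that also satisfies all remaining constraints:
  a = 0 and b = 0 → (0, 0)
  3a + 3b = 9 and b = 0 → (3, 0)
  3a + 3b = 9 and a = 0 → (0, 3)

Vertices: (0, 0), (3, 0), (0, 3)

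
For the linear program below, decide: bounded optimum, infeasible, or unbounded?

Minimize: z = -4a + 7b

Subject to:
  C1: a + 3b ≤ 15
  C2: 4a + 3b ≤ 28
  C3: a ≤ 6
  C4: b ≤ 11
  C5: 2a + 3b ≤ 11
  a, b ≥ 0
The point (5.5, 0) satisfies every constraint, so the LP is feasible; the constraints give a ≤ 6 and b ≤ 11, which with a, b ≥ 0 keep the feasible region inside a bounded box. A feasible, bounded LP attains a finite optimum at a vertex.

Bounded optimum: z* = -22 at (5.5, 0).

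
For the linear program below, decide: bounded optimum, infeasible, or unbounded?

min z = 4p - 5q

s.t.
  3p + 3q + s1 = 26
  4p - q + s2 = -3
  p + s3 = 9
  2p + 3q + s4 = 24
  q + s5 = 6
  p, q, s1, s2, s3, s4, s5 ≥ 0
The point (0, 6) satisfies every constraint, so the LP is feasible; the constraints give p ≤ 9 and q ≤ 6, which with p, q ≥ 0 keep the feasible region inside a bounded box. A feasible, bounded LP attains a finite optimum at a vertex.

Evaluating z = 4p - 5q at each vertex:
  (0, 3): z = -15
  (0.75, 6): z = -27
  (0, 6): z = -30

Bounded optimum: z* = -30 at (0, 6).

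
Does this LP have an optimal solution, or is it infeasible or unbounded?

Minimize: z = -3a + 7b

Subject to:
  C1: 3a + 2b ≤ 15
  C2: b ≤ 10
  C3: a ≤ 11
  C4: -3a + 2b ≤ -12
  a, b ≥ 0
The point (5, 0) satisfies every constraint, so the LP is feasible; the constraints give a ≤ 11 and b ≤ 10, which with a, b ≥ 0 keep the feasible region inside a bounded box. A feasible, bounded LP attains a finite optimum at a vertex.

Evaluating z = -3a + 7b at each vertex:
  (4, 0): z = -12
  (5, 0): z = -15
  (4.5, 0.75): z = -8.25

Bounded optimum: z* = -15 at (5, 0).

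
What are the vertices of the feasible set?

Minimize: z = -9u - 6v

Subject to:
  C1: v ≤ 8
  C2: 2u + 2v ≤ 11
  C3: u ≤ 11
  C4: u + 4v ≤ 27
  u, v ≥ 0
Each vertex is the intersection of two constraint boundaries that also satisfies all remaining constraints:
  u = 0 and v = 0 → (0, 0)
  2u + 2v = 11 and v = 0 → (5.5, 0)
  2u + 2v = 11 and u = 0 → (0, 5.5)

Vertices: (0, 0), (5.5, 0), (0, 5.5)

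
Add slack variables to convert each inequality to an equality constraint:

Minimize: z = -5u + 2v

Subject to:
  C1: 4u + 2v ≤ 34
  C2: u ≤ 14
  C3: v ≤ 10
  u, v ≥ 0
min z = -5u + 2v

s.t.
  4u + 2v + s1 = 34
  u + s2 = 14
  v + s3 = 10
  u, v, s1, s2, s3 ≥ 0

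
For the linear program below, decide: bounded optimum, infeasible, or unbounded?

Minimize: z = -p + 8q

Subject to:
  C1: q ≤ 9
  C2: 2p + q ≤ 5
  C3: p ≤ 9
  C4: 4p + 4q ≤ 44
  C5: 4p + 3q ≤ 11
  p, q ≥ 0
The point (2.5, 0) satisfies every constraint, so the LP is feasible; the constraints give p ≤ 9 and q ≤ 9, which with p, q ≥ 0 keep the feasible region inside a bounded box. A feasible, bounded LP attains a finite optimum at a vertex.

Feasible with finite optimum z* = -2.5 at (2.5, 0).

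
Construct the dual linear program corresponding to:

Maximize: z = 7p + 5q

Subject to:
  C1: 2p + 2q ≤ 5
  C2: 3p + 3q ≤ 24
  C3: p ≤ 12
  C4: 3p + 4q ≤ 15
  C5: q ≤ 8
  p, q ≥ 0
Minimize: z = 5y1 + 24y2 + 12y3 + 15y4 + 8y5

Subject to:
  C1: -2y1 - 3y2 - y3 - 3y4 ≤ -7
  C2: -2y1 - 3y2 - 4y4 - y5 ≤ -5
  y1, y2, y3, y4, y5 ≥ 0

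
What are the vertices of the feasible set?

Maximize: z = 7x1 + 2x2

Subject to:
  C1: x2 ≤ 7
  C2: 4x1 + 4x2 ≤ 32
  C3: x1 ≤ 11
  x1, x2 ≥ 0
Each vertex is the intersection of two constraint boundaries that also satisfies all remaining constraints:
  x1 = 0 and x2 = 0 → (0, 0)
  4x1 + 4x2 = 32 and x2 = 0 → (8, 0)
  x2 = 7 and 4x1 + 4x2 = 32 → (1, 7)
  x2 = 7 and x1 = 0 → (0, 7)

Vertices: (0, 0), (8, 0), (1, 7), (0, 7)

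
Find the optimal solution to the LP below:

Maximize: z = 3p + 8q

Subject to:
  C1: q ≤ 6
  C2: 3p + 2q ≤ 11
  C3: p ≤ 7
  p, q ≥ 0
p = 0, q = 5.5, z = 44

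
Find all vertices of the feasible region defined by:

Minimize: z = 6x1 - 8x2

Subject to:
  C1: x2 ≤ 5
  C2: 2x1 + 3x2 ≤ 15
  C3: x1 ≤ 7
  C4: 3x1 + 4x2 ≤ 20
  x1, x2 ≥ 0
Each vertex is the intersection of two constraint boundaries that also satisfies all remaining constraints:
  x1 = 0 and x2 = 0 → (0, 0)
  3x1 + 4x2 = 20 and x2 = 0 → (6.667, 0)
  x2 = 5 and 2x1 + 3x2 = 15 → (0, 5)

Vertices: (0, 0), (6.667, 0), (0, 5)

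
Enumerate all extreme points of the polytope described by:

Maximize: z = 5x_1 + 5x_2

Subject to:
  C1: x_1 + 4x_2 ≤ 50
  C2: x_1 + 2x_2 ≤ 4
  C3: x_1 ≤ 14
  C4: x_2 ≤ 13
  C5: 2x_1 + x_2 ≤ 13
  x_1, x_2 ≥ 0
Each vertex is the intersection of two constraint boundaries that also satisfies all remaining constraints:
  x_1 = 0 and x_2 = 0 → (0, 0)
  x_1 + 2x_2 = 4 and x_2 = 0 → (4, 0)
  x_1 + 2x_2 = 4 and x_1 = 0 → (0, 2)

Vertices: (0, 0), (4, 0), (0, 2)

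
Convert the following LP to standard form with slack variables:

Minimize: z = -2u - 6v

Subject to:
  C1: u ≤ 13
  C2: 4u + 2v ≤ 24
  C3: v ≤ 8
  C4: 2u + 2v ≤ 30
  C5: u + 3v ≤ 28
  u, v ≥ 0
min z = -2u - 6v

s.t.
  u + s1 = 13
  4u + 2v + s2 = 24
  v + s3 = 8
  2u + 2v + s4 = 30
  u + 3v + s5 = 28
  u, v, s1, s2, s3, s4, s5 ≥ 0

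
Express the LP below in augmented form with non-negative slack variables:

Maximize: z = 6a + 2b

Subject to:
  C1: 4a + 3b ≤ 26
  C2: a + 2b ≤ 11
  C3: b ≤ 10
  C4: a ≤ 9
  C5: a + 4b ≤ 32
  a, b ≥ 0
max z = 6a + 2b

s.t.
  4a + 3b + s1 = 26
  a + 2b + s2 = 11
  b + s3 = 10
  a + s4 = 9
  a + 4b + s5 = 32
  a, b, s1, s2, s3, s4, s5 ≥ 0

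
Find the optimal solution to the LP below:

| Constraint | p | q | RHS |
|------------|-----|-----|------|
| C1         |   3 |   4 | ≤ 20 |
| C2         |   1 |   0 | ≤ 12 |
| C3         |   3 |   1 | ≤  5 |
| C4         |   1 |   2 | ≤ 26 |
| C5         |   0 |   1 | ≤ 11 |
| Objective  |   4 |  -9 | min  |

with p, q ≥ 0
Each vertex is the intersection of two constraint boundaries that also satisfies all remaining constraints:
  p = 0 and q = 0 → (0, 0)
  3p + q = 5 and q = 0 → (1.667, 0)
  3p + 4q = 20 and 3p + q = 5 → (0, 5)

Evaluating z = 4p - 9q at each vertex:
  (0, 0): z = 0
  (1.667, 0): z = 6.667
  (0, 5): z = -45

The minimum is at (0, 5) with z = -45.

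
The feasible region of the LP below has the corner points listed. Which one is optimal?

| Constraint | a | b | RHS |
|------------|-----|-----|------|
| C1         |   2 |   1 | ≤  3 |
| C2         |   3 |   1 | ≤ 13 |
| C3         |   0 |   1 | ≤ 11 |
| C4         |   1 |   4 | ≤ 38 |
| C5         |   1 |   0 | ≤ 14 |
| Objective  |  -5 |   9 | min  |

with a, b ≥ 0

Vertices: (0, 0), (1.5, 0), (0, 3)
(1.5, 0) with z = -7.5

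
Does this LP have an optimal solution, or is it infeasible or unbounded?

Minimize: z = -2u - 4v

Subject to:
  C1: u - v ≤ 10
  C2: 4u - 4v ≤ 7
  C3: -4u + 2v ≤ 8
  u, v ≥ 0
Feasible point: (0, 0) satisfies every constraint, so the LP is feasible.
Direction d = (1, 1): for each constraint row a, a·d ≤ 0 —
  (1)(1) + (-1)(1) = 0 ≤ 0
  (4)(1) + (-4)(1) = 0 ≤ 0
  (-4)(1) + (2)(1) = -2 ≤ 0
and d ≥ 0, so (0, 0) + t·d stays feasible for every t ≥ 0. Along this ray z = -2u - 4v changes by -6 per unit t, so z → −∞.

Unbounded — the objective can decrease without bound over the feasible region.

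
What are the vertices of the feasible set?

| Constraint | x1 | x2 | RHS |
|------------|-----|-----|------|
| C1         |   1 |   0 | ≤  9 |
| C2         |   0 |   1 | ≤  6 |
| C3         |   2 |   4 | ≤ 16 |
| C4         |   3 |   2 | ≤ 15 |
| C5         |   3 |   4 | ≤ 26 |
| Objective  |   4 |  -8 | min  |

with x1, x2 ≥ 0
Each vertex is the intersection of two constraint boundaries that also satisfies all remaining constraints:
  x1 = 0 and x2 = 0 → (0, 0)
  3x1 + 2x2 = 15 and x2 = 0 → (5, 0)
  2x1 + 4x2 = 16 and 3x1 + 2x2 = 15 → (3.5, 2.25)
  2x1 + 4x2 = 16 and x1 = 0 → (0, 4)

Vertices: (0, 0), (5, 0), (3.5, 2.25), (0, 4)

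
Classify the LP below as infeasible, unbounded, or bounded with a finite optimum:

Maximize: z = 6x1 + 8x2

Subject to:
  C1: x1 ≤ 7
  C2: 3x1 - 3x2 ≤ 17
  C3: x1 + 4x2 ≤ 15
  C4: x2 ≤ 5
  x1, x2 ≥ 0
The point (7, 2) satisfies every constraint, so the LP is feasible; the constraints give x1 ≤ 7 and x2 ≤ 5, which with x1, x2 ≥ 0 keep the feasible region inside a bounded box. A feasible, bounded LP attains a finite optimum at a vertex.

Evaluating z = 6x1 + 8x2 at each vertex:
  (0, 0): z = 0
  (5.667, 0): z = 34
  (7, 1.333): z = 52.67
  (7, 2): z = 58
  (0, 3.75): z = 30

The LP has an optimal solution: (7, 2) with z = 58.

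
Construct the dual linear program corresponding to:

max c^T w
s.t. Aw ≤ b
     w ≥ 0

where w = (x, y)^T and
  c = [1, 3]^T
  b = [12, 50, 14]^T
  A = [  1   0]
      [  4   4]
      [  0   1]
Minimize: z = 12y1 + 50y2 + 14y3

Subject to:
  C1: -y1 - 4y2 ≤ -1
  C2: -4y2 - y3 ≤ -3
  y1, y2, y3 ≥ 0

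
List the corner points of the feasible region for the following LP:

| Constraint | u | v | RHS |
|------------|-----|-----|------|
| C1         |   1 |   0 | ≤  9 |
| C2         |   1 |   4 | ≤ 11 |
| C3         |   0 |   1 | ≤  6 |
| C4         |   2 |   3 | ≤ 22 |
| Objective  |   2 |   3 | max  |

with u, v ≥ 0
Each vertex is the intersection of two constraint boundaries that also satisfies all remaining constraints:
  u = 0 and v = 0 → (0, 0)
  u = 9 and v = 0 → (9, 0)
  u = 9 and u + 4v = 11 → (9, 0.5)
  u + 4v = 11 and u = 0 → (0, 2.75)

Vertices: (0, 0), (9, 0), (9, 0.5), (0, 2.75)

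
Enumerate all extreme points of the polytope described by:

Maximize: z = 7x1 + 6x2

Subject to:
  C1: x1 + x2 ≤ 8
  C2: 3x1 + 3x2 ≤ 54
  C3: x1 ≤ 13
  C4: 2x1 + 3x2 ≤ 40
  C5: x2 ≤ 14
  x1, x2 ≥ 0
Each vertex is the intersection of two constraint boundaries that also satisfies all remaining constraints:
  x1 = 0 and x2 = 0 → (0, 0)
  x1 + x2 = 8 and x2 = 0 → (8, 0)
  x1 + x2 = 8 and x1 = 0 → (0, 8)

Vertices: (0, 0), (8, 0), (0, 8)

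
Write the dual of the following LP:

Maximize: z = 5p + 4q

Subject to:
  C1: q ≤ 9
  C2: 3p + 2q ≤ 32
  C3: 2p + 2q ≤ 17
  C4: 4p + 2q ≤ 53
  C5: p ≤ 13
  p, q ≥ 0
Minimize: z = 9y1 + 32y2 + 17y3 + 53y4 + 13y5

Subject to:
  C1: -3y2 - 2y3 - 4y4 - y5 ≤ -5
  C2: -y1 - 2y2 - 2y3 - 2y4 ≤ -4
  y1, y2, y3, y4, y5 ≥ 0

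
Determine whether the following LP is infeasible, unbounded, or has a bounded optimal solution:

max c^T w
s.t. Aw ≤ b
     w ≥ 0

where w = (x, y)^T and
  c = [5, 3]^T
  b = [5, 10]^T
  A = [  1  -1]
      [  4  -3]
Feasible point: (0, 0) satisfies every constraint, so the LP is feasible.
Direction d = (0, 1): for each constraint row a, a·d ≤ 0 —
  (1)(0) + (-1)(1) = -1 ≤ 0
  (4)(0) + (-3)(1) = -3 ≤ 0
and d ≥ 0, so (0, 0) + t·d stays feasible for every t ≥ 0. Along this ray z = 5x + 3y changes by 3 per unit t, so z → +∞.

The LP is unbounded; z can be made arbitrarily large.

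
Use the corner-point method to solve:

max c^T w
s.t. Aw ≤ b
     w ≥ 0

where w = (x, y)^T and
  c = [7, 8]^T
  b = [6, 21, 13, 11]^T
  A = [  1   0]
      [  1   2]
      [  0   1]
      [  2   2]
x = 0, y = 5.5, z = 44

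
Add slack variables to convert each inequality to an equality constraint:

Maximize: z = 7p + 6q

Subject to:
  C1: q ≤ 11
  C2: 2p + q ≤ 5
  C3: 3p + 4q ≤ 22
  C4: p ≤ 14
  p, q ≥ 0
max z = 7p + 6q

s.t.
  q + s1 = 11
  2p + q + s2 = 5
  3p + 4q + s3 = 22
  p + s4 = 14
  p, q, s1, s2, s3, s4 ≥ 0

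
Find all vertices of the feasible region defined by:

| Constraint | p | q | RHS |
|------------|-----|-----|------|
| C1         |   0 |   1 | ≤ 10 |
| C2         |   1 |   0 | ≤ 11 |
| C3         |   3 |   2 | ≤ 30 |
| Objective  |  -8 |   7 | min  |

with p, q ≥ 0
Each vertex is the intersection of two constraint boundaries that also satisfies all remaining constraints:
  p = 0 and q = 0 → (0, 0)
  3p + 2q = 30 and q = 0 → (10, 0)
  q = 10 and 3p + 2q = 30 → (3.333, 10)
  q = 10 and p = 0 → (0, 10)

Vertices: (0, 0), (10, 0), (3.333, 10), (0, 10)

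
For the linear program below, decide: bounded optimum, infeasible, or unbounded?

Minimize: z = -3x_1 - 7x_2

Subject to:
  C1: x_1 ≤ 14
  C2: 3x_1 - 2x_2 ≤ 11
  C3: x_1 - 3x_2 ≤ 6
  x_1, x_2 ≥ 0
Feasible point: (0, 0) satisfies every constraint, so the LP is feasible.
Direction d = (0, 1): for each constraint row a, a·d ≤ 0 —
  (1)(0) + (0)(1) = 0 ≤ 0
  (3)(0) + (-2)(1) = -2 ≤ 0
  (1)(0) + (-3)(1) = -3 ≤ 0
and d ≥ 0, so (0, 0) + t·d stays feasible for every t ≥ 0. Along this ray z = -3x_1 - 7x_2 changes by -7 per unit t, so z → −∞.

The LP is unbounded; z can be made arbitrarily small.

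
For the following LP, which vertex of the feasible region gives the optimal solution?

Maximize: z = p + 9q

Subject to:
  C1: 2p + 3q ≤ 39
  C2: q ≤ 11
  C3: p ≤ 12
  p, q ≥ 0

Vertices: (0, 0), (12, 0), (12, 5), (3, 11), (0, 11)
(3, 11) with z = 102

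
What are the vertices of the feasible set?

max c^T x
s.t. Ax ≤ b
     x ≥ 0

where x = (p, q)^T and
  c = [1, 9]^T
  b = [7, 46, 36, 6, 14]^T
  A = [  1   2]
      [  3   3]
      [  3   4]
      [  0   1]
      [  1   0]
Each vertex is the intersection of two constraint boundaries that also satisfies all remaining constraints:
  p = 0 and q = 0 → (0, 0)
  p + 2q = 7 and q = 0 → (7, 0)
  p + 2q = 7 and p = 0 → (0, 3.5)

Vertices: (0, 0), (7, 0), (0, 3.5)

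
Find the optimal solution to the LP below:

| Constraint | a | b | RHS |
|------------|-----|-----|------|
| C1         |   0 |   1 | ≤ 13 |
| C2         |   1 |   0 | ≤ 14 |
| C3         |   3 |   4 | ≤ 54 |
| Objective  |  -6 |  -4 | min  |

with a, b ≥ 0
a = 14, b = 3, z = -96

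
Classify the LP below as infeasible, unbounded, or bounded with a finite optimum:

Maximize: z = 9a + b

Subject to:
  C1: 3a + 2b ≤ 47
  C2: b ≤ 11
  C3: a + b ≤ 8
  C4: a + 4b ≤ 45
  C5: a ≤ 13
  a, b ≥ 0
The point (8, 0) satisfies every constraint, so the LP is feasible; the constraints give a ≤ 13 and b ≤ 11, which with a, b ≥ 0 keep the feasible region inside a bounded box. A feasible, bounded LP attains a finite optimum at a vertex.

Evaluating z = 9a + b at each vertex:
  (0, 0): z = 0
  (8, 0): z = 72
  (0, 8): z = 8

Feasible with finite optimum z* = 72 at (8, 0).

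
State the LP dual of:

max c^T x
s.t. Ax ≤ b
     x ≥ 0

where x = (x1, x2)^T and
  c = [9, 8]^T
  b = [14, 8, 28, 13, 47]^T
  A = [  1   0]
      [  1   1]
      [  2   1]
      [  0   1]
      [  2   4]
Minimize: z = 14y1 + 8y2 + 28y3 + 13y4 + 47y5

Subject to:
  C1: -y1 - y2 - 2y3 - 2y5 ≤ -9
  C2: -y2 - y3 - y4 - 4y5 ≤ -8
  y1, y2, y3, y4, y5 ≥ 0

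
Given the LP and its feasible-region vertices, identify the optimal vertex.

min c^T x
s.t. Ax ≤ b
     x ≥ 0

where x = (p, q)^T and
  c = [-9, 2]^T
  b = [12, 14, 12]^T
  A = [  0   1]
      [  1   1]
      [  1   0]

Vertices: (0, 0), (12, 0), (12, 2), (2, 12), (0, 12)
Evaluating z = -9p + 2q at each vertex:
  (0, 0): z = 0
  (12, 0): z = -108
  (12, 2): z = -104
  (2, 12): z = 6
  (0, 12): z = 24

The smallest value is z = -108, attained at (12, 0).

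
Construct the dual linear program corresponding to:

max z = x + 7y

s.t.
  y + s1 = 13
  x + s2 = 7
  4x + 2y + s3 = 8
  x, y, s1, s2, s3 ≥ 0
Minimize: z = 13y1 + 7y2 + 8y3

Subject to:
  C1: -y2 - 4y3 ≤ -1
  C2: -y1 - 2y3 ≤ -7
  y1, y2, y3 ≥ 0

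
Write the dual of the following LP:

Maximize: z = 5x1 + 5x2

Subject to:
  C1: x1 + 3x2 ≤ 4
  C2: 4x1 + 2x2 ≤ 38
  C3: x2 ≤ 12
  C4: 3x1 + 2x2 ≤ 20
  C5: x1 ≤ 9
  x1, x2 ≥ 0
Minimize: z = 4y1 + 38y2 + 12y3 + 20y4 + 9y5

Subject to:
  C1: -y1 - 4y2 - 3y4 - y5 ≤ -5
  C2: -3y1 - 2y2 - y3 - 2y4 ≤ -5
  y1, y2, y3, y4, y5 ≥ 0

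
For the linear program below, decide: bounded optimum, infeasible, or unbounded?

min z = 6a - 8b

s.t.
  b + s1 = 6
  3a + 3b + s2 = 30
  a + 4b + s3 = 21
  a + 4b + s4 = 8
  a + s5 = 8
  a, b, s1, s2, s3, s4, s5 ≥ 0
The point (0, 2) satisfies every constraint, so the LP is feasible; the constraints give a ≤ 8 and b ≤ 6, which with a, b ≥ 0 keep the feasible region inside a bounded box. A feasible, bounded LP attains a finite optimum at a vertex.

Bounded optimum: z* = -16 at (0, 2).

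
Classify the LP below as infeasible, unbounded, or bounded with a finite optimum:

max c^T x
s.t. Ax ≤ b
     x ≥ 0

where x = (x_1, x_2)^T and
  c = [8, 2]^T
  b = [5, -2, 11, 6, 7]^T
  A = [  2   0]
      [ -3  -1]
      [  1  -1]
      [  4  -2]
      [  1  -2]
Feasible point: (1, 0) satisfies every constraint, so the LP is feasible.
Direction d = (0, 1): for each constraint row a, a·d ≤ 0 —
  (2)(0) + (0)(1) = 0 ≤ 0
  (-3)(0) + (-1)(1) = -1 ≤ 0
  (1)(0) + (-1)(1) = -1 ≤ 0
  (4)(0) + (-2)(1) = -2 ≤ 0
  (1)(0) + (-2)(1) = -2 ≤ 0
and d ≥ 0, so (1, 0) + t·d stays feasible for every t ≥ 0. Along this ray z = 8x_1 + 2x_2 changes by 2 per unit t, so z → +∞.

Unbounded: there is a feasible ray along which z → +∞.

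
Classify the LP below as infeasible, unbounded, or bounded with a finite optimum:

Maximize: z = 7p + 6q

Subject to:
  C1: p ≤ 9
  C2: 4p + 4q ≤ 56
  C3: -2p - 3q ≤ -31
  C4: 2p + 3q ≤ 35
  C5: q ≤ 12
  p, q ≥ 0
The point (9, 5) satisfies every constraint, so the LP is feasible; the constraints give p ≤ 9 and q ≤ 12, which with p, q ≥ 0 keep the feasible region inside a bounded box. A feasible, bounded LP attains a finite optimum at a vertex.

The LP has an optimal solution: (9, 5) with z = 93.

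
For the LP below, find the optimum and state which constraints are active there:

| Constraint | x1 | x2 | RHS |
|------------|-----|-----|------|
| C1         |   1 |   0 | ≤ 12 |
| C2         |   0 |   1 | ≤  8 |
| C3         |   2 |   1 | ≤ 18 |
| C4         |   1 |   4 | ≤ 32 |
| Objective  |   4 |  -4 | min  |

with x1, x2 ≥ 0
Optimal: x1 = 0, x2 = 8
Binding: C2, C4, x1 ≥ 0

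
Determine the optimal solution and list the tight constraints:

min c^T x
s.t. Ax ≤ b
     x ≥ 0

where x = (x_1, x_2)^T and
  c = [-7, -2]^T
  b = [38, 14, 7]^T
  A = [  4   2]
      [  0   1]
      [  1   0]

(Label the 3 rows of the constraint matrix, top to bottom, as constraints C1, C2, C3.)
Optimal: x_1 = 7, x_2 = 5
Slack at optimum:
  C1: slack = 0 (binding)
  C2: slack = 9
  C3: slack = 0 (binding)
  x_1 ≥ 0: x_1 = 7
  x_2 ≥ 0: x_2 = 5
Binding constraints: C1, C3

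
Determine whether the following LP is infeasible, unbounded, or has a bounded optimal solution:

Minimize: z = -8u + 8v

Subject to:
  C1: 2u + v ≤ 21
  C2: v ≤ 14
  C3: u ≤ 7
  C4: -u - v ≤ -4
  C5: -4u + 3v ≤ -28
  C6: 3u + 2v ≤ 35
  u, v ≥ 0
The point (7, 0) satisfies every constraint, so the LP is feasible; the constraints give u ≤ 7 and v ≤ 14, which with u, v ≥ 0 keep the feasible region inside a bounded box. A feasible, bounded LP attains a finite optimum at a vertex.

The LP has an optimal solution: (7, 0) with z = -56.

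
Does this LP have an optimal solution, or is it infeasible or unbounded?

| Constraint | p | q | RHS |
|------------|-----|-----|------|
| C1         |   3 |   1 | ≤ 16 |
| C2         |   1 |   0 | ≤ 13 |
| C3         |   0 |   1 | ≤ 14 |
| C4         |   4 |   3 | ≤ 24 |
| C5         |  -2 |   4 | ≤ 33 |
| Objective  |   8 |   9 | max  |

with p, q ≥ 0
The point (0, 8) satisfies every constraint, so the LP is feasible; the constraints give p ≤ 13 and q ≤ 14, which with p, q ≥ 0 keep the feasible region inside a bounded box. A feasible, bounded LP attains a finite optimum at a vertex.

The LP has an optimal solution: (0, 8) with z = 72.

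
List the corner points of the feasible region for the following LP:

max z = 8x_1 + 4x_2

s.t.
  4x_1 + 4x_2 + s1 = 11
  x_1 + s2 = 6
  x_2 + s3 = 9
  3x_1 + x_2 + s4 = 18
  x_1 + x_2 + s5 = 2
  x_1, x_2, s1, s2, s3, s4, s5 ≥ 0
Each vertex is the intersection of two constraint boundaries that also satisfies all remaining constraints:
  x_1 = 0 and x_2 = 0 → (0, 0)
  x_1 + x_2 = 2 and x_2 = 0 → (2, 0)
  x_1 + x_2 = 2 and x_1 = 0 → (0, 2)

Vertices: (0, 0), (2, 0), (0, 2)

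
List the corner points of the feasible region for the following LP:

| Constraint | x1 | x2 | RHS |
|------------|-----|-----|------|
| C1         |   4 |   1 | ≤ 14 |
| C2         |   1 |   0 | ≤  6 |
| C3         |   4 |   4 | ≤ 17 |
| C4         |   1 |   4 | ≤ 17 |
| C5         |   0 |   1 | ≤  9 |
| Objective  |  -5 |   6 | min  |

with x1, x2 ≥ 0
Each vertex is the intersection of two constraint boundaries that also satisfies all remaining constraints:
  x1 = 0 and x2 = 0 → (0, 0)
  4x1 + x2 = 14 and x2 = 0 → (3.5, 0)
  4x1 + x2 = 14 and 4x1 + 4x2 = 17 → (3.25, 1)
  4x1 + 4x2 = 17 and x1 + 4x2 = 17 → (0, 4.25)

Vertices: (0, 0), (3.5, 0), (3.25, 1), (0, 4.25)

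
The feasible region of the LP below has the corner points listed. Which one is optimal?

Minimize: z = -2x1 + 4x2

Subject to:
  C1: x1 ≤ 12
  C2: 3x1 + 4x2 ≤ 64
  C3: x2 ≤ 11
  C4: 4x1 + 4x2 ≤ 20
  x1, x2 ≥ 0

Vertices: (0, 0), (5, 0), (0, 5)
(5, 0) with z = -10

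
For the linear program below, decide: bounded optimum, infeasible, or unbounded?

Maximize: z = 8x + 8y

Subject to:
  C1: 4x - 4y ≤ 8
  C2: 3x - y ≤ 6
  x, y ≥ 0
Feasible point: (0, 0) satisfies every constraint, so the LP is feasible.
Direction d = (0, 1): for each constraint row a, a·d ≤ 0 —
  (4)(0) + (-4)(1) = -4 ≤ 0
  (3)(0) + (-1)(1) = -1 ≤ 0
and d ≥ 0, so (0, 0) + t·d stays feasible for every t ≥ 0. Along this ray z = 8x + 8y changes by 8 per unit t, so z → +∞.

Unbounded — the objective can increase without bound over the feasible region.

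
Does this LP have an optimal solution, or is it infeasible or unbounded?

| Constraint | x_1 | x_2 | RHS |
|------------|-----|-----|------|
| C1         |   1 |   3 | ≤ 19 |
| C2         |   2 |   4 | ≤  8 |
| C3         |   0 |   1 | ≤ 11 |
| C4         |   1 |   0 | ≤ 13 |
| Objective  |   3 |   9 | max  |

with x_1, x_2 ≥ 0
The point (0, 2) satisfies every constraint, so the LP is feasible; the constraints give x_1 ≤ 13 and x_2 ≤ 11, which with x_1, x_2 ≥ 0 keep the feasible region inside a bounded box. A feasible, bounded LP attains a finite optimum at a vertex.

The LP has an optimal solution: (0, 2) with z = 18.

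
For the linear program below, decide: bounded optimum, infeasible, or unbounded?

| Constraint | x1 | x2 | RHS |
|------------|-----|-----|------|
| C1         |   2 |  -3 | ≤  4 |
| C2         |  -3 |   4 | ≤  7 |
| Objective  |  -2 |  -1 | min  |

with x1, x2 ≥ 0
Feasible point: (0, 0) satisfies every constraint, so the LP is feasible.
Direction d = (3, 2): for each constraint row a, a·d ≤ 0 —
  (2)(3) + (-3)(2) = 0 ≤ 0
  (-3)(3) + (4)(2) = -1 ≤ 0
and d ≥ 0, so (0, 0) + t·d stays feasible for every t ≥ 0. Along this ray z = -2x1 - x2 changes by -8 per unit t, so z → −∞.

Unbounded: there is a feasible ray along which z → −∞.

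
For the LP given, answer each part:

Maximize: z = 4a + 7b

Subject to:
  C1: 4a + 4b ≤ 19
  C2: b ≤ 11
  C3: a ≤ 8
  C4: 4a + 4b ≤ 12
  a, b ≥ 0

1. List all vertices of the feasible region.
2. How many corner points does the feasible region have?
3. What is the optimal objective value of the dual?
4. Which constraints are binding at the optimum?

1. (0, 0), (3, 0), (0, 3)
2. 3
3. 21 (by strong duality, equal to the primal optimum)
4. C4, a ≥ 0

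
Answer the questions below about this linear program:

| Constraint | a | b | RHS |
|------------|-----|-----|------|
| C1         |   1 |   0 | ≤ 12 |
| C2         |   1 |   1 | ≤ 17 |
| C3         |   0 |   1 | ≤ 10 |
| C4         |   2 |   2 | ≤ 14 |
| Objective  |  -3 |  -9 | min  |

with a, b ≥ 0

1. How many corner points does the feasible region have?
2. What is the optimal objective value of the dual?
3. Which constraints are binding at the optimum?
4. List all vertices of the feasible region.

1. 3
2. -63 (by strong duality, equal to the primal optimum)
3. C4, a ≥ 0
4. (0, 0), (7, 0), (0, 7)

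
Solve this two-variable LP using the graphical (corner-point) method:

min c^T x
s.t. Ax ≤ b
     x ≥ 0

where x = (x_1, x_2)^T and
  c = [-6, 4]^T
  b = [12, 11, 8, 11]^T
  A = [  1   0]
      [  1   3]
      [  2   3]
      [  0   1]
Each vertex is the intersection of two constraint boundaries that also satisfies all remaining constraints:
  x_1 = 0 and x_2 = 0 → (0, 0)
  2x_1 + 3x_2 = 8 and x_2 = 0 → (4, 0)
  2x_1 + 3x_2 = 8 and x_1 = 0 → (0, 2.667)

Evaluating z = -6x_1 + 4x_2 at each vertex:
  (0, 0): z = 0
  (4, 0): z = -24
  (0, 2.667): z = 10.67

The minimum is at (4, 0) with z = -24.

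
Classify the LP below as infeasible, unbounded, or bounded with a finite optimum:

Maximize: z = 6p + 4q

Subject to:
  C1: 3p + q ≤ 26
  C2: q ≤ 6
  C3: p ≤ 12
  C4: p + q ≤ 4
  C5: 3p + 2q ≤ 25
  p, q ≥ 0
The point (4, 0) satisfies every constraint, so the LP is feasible; the constraints give p ≤ 12 and q ≤ 6, which with p, q ≥ 0 keep the feasible region inside a bounded box. A feasible, bounded LP attains a finite optimum at a vertex.

Evaluating z = 6p + 4q at each vertex:
  (0, 0): z = 0
  (4, 0): z = 24
  (0, 4): z = 16

The LP has an optimal solution: (4, 0) with z = 24.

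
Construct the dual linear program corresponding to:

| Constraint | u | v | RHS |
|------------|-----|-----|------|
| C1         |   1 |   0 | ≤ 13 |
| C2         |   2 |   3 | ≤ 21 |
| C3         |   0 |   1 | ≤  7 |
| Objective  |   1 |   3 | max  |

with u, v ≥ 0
Minimize: z = 13y1 + 21y2 + 7y3

Subject to:
  C1: -y1 - 2y2 ≤ -1
  C2: -3y2 - y3 ≤ -3
  y1, y2, y3 ≥ 0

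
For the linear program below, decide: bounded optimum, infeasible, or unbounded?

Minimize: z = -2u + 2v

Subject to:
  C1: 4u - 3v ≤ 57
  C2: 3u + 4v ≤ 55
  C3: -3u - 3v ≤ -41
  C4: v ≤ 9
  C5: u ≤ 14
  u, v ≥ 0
The point (14, 0) satisfies every constraint, so the LP is feasible; the constraints give u ≤ 14 and v ≤ 9, which with u, v ≥ 0 keep the feasible region inside a bounded box. A feasible, bounded LP attains a finite optimum at a vertex.

The LP has an optimal solution: (14, 0) with z = -28.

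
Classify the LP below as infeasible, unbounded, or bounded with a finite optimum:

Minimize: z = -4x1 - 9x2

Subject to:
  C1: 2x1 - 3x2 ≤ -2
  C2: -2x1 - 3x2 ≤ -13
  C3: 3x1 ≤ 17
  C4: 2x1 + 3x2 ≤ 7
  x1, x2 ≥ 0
C4 requires 2x1 + 3x2 ≤ 7, while C2 (-2x1 - 3x2 ≤ -13) is equivalent to 2x1 + 3x2 ≥ 13. Together they would need 13 ≤ 2x1 + 3x2 ≤ 7, which is impossible since 13 > 7. No point satisfies all constraints.

The feasible region is empty; the LP is infeasible.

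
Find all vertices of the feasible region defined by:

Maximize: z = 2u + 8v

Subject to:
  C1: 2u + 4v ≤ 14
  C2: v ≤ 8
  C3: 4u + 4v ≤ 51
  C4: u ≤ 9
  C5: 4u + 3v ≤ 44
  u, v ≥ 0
Each vertex is the intersection of two constraint boundaries that also satisfies all remaining constraints:
  u = 0 and v = 0 → (0, 0)
  2u + 4v = 14 and v = 0 → (7, 0)
  2u + 4v = 14 and u = 0 → (0, 3.5)

Vertices: (0, 0), (7, 0), (0, 3.5)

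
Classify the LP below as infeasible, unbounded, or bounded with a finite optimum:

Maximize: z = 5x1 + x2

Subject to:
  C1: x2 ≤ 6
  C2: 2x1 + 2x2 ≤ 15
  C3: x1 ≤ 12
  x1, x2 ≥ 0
The point (7.5, 0) satisfies every constraint, so the LP is feasible; the constraints give x1 ≤ 12 and x2 ≤ 6, which with x1, x2 ≥ 0 keep the feasible region inside a bounded box. A feasible, bounded LP attains a finite optimum at a vertex.

Evaluating z = 5x1 + x2 at each vertex:
  (0, 0): z = 0
  (7.5, 0): z = 37.5
  (1.5, 6): z = 13.5
  (0, 6): z = 6

Bounded optimum: z* = 37.5 at (7.5, 0).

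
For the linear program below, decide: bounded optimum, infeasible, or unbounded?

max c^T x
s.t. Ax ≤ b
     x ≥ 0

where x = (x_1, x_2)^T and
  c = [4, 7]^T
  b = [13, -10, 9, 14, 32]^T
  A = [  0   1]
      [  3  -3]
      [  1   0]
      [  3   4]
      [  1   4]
The point (0, 3.5) satisfies every constraint, so the LP is feasible; the constraints give x_1 ≤ 9 and x_2 ≤ 13, which with x_1, x_2 ≥ 0 keep the feasible region inside a bounded box. A feasible, bounded LP attains a finite optimum at a vertex.

Evaluating z = 4x_1 + 7x_2 at each vertex:
  (0, 3.333): z = 23.33
  (0.09524, 3.429): z = 24.38
  (0, 3.5): z = 24.5

Feasible with finite optimum z* = 24.5 at (0, 3.5).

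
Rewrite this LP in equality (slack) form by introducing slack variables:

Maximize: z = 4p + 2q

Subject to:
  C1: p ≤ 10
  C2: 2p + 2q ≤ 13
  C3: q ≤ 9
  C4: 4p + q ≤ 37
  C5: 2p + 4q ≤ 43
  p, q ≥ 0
max z = 4p + 2q

s.t.
  p + s1 = 10
  2p + 2q + s2 = 13
  q + s3 = 9
  4p + q + s4 = 37
  2p + 4q + s5 = 43
  p, q, s1, s2, s3, s4, s5 ≥ 0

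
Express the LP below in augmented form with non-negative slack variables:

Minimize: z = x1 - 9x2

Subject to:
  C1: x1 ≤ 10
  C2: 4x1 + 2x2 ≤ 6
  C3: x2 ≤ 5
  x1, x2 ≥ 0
min z = x1 - 9x2

s.t.
  x1 + s1 = 10
  4x1 + 2x2 + s2 = 6
  x2 + s3 = 5
  x1, x2, s1, s2, s3 ≥ 0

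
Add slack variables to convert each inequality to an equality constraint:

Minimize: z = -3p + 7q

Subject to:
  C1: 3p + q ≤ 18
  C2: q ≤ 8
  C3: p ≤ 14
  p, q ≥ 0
min z = -3p + 7q

s.t.
  3p + q + s1 = 18
  q + s2 = 8
  p + s3 = 14
  p, q, s1, s2, s3 ≥ 0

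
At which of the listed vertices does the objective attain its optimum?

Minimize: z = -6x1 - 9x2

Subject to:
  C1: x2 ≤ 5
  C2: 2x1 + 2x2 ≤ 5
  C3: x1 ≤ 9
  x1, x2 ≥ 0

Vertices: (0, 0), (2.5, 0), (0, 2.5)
Evaluating z = -6x1 - 9x2 at each vertex:
  (0, 0): z = 0
  (2.5, 0): z = -15
  (0, 2.5): z = -22.5

The smallest value is z = -22.5, attained at (0, 2.5).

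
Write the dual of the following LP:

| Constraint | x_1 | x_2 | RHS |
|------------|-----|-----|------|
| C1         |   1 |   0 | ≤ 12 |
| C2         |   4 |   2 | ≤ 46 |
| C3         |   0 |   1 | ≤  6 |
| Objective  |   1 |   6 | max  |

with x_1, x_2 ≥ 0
Minimize: z = 12y1 + 46y2 + 6y3

Subject to:
  C1: -y1 - 4y2 ≤ -1
  C2: -2y2 - y3 ≤ -6
  y1, y2, y3 ≥ 0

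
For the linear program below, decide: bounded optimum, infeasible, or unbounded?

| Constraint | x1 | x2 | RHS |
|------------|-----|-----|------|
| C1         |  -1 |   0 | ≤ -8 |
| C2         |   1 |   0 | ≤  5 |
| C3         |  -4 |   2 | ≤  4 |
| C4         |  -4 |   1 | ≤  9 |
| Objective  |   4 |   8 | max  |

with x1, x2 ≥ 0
C2 requires x1 ≤ 5, while C1 (-x1 ≤ -8) is equivalent to x1 ≥ 8. Together they would need 8 ≤ x1 ≤ 5, which is impossible since 8 > 5. No point satisfies all constraints.

Infeasible: no point satisfies all constraints simultaneously.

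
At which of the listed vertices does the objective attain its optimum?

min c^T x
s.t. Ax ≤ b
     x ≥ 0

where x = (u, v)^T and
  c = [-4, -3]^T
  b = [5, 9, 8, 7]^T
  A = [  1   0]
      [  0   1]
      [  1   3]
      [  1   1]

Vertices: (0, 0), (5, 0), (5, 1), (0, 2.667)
Evaluating z = -4u - 3v at each vertex:
  (0, 0): z = 0
  (5, 0): z = -20
  (5, 1): z = -23
  (0, 2.667): z = -8

The smallest value is z = -23, attained at (5, 1).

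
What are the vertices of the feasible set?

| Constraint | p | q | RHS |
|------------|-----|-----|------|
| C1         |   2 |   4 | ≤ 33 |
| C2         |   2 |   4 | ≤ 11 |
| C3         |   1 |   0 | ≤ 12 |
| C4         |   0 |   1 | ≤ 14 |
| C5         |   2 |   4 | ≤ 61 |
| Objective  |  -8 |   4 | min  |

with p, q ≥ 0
Each vertex is the intersection of two constraint boundaries that also satisfies all remaining constraints:
  p = 0 and q = 0 → (0, 0)
  2p + 4q = 11 and q = 0 → (5.5, 0)
  2p + 4q = 11 and p = 0 → (0, 2.75)

Vertices: (0, 0), (5.5, 0), (0, 2.75)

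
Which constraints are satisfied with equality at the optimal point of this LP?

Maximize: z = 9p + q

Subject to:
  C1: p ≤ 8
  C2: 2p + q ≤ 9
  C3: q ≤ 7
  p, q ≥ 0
Optimal: p = 4.5, q = 0
Slack at optimum:
  C1: slack = 3.5
  C2: slack = 0 (binding)
  C3: slack = 7
  p ≥ 0: p = 4.5
  q ≥ 0: q = 0 (binding)
Binding constraints: C2, q ≥ 0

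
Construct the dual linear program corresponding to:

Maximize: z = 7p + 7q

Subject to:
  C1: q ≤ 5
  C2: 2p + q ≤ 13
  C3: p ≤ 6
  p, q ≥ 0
Minimize: z = 5y1 + 13y2 + 6y3

Subject to:
  C1: -2y2 - y3 ≤ -7
  C2: -y1 - y2 ≤ -7
  y1, y2, y3 ≥ 0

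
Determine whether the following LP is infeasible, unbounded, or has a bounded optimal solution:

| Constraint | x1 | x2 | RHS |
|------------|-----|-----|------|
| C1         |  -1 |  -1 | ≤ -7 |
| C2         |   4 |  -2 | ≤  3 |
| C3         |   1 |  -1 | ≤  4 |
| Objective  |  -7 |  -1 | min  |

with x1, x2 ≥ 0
Feasible point: (0, 7) satisfies every constraint, so the LP is feasible.
Direction d = (0, 1): for each constraint row a, a·d ≤ 0 —
  (-1)(0) + (-1)(1) = -1 ≤ 0
  (4)(0) + (-2)(1) = -2 ≤ 0
  (1)(0) + (-1)(1) = -1 ≤ 0
and d ≥ 0, so (0, 7) + t·d stays feasible for every t ≥ 0. Along this ray z = -7x1 - x2 changes by -1 per unit t, so z → −∞.

Unbounded: there is a feasible ray along which z → −∞.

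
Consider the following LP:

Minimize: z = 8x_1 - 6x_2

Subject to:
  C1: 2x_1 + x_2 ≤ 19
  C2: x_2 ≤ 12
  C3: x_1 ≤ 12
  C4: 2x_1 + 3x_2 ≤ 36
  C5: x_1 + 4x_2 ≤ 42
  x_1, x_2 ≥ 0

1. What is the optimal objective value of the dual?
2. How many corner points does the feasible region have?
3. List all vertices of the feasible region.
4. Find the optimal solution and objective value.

1. -63 (by strong duality, equal to the primal optimum)
2. 5
3. (0, 0), (9.5, 0), (5.25, 8.5), (3.6, 9.6), (0, 10.5)
4. x_1 = 0, x_2 = 10.5, z = -63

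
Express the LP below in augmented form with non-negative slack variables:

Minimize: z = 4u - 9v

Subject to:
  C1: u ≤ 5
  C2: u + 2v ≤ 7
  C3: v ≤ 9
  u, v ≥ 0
min z = 4u - 9v

s.t.
  u + s1 = 5
  u + 2v + s2 = 7
  v + s3 = 9
  u, v, s1, s2, s3 ≥ 0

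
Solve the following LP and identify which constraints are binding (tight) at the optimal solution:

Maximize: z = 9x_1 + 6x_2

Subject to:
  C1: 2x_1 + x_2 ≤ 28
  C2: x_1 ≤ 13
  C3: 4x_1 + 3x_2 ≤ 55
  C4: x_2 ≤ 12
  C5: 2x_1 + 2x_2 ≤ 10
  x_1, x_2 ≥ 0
Optimal: x_1 = 5, x_2 = 0
Binding: C5, x_2 ≥ 0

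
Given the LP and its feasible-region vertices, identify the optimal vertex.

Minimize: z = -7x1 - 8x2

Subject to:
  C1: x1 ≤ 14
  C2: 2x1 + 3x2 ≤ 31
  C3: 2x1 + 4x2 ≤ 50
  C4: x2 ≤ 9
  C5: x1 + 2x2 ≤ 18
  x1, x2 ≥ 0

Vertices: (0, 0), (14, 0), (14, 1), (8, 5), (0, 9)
Evaluating z = -7x1 - 8x2 at each vertex:
  (0, 0): z = 0
  (14, 0): z = -98
  (14, 1): z = -106
  (8, 5): z = -96
  (0, 9): z = -72

The smallest value is z = -106, attained at (14, 1).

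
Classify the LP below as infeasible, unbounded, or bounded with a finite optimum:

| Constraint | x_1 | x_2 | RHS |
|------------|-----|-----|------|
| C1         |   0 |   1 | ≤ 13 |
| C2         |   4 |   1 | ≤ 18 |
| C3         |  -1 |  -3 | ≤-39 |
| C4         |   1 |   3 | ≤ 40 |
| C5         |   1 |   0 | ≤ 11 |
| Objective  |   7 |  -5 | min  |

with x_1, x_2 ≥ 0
The point (0, 13) satisfies every constraint, so the LP is feasible; the constraints give x_1 ≤ 11 and x_2 ≤ 13, which with x_1, x_2 ≥ 0 keep the feasible region inside a bounded box. A feasible, bounded LP attains a finite optimum at a vertex.

Evaluating z = 7x_1 - 5x_2 at each vertex:
  (1.364, 12.55): z = -53.18
  (1.273, 12.91): z = -55.64
  (1, 13): z = -58
  (0, 13): z = -65

The LP has an optimal solution: (0, 13) with z = -65.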